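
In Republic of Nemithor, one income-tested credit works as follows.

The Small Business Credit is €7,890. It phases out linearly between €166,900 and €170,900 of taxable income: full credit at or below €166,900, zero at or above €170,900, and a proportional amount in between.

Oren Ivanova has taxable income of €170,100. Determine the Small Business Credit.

€1,578

Small Business Credit: €170,100 is €3,200 into a €4,000 phase-out range, leaving 800/4,000 of the credit: €7,890 × 800/4,000 = €1,578.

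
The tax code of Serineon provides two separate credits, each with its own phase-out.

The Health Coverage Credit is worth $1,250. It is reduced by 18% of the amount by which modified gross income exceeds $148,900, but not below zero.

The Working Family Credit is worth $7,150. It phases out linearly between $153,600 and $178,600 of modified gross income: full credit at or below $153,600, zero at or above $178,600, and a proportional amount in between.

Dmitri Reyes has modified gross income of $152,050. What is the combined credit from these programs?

$7,833

Health Coverage Credit: 18% of the $3,150 excess over $148,900 is $567; credit = $1,250 − $567 = $683.
Working Family Credit: $152,050 is at or below the $153,600 threshold, so the full $7,150 applies.
Total: $683 + $7,150 = $7,833.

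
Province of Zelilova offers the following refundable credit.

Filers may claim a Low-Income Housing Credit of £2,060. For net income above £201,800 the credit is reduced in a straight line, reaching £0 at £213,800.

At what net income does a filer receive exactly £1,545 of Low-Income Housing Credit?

£1,545 is 1,545/2,060 of the full £2,060, so 515/2,060 of the £12,000 range has been used: income = £201,800 + £12,000 × 515/2,060 = £204,800.

£204,800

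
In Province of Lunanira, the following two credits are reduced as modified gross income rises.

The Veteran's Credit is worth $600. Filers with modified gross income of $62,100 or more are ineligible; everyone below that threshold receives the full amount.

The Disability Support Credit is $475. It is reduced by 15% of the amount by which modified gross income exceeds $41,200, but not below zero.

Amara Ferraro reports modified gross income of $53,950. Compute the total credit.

Veteran's Credit: $53,950 is below the $62,100 cutoff, so the full $600 applies.
Disability Support Credit: 15% of the $12,750 excess over $41,200 is $1,912.50 ≥ base, so the credit is $0.
Total: $600 + $0 = $600.

$600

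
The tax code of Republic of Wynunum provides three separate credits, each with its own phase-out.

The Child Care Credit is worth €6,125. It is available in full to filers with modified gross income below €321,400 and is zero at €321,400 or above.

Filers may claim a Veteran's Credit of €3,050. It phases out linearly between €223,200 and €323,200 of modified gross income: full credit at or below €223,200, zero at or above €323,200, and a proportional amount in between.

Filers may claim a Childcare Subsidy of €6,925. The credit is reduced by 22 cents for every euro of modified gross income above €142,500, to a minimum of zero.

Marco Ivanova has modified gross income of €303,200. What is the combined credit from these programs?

Child Care Credit: €303,200 is below the €321,400 cutoff, so the full €6,125 applies.
Veteran's Credit: €303,200 is €80,000 into a €100,000 phase-out range, leaving 20,000/100,000 of the credit: €3,050 × 20,000/100,000 = €610.
Childcare Subsidy: 22% of the €160,700 excess over €142,500 is €35,354 ≥ base, so the credit is €0.
Total: €6,125 + €610 + €0 = €6,735.

€6,735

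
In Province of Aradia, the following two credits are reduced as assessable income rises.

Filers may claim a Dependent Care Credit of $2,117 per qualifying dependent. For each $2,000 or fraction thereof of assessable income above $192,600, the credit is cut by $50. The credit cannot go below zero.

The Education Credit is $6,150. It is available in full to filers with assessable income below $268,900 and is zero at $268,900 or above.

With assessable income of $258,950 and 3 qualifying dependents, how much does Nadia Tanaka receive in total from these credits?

$10,801

Dependent Care Credit: base = 3 × $2,117 = $6,351. income exceeds $192,600 by $66,350, which is 34 full-or-partial $2,000 increments; reduction = 34 × $50 = $1,700, leaving $4,651.
Education Credit: $258,950 is below the $268,900 cutoff, so the full $6,150 applies.
Total: $4,651 + $6,150 = $10,801.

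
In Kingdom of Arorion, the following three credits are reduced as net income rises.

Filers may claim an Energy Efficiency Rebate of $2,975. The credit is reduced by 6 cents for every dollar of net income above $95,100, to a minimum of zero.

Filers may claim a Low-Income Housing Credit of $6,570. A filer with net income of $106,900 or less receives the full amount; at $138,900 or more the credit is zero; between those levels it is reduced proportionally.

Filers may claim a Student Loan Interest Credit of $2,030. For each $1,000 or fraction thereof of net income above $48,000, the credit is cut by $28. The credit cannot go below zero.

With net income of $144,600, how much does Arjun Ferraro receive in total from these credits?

Energy Efficiency Rebate: 6% of the $49,500 excess over $95,100 is $2,970; credit = $2,975 − $2,970 = $5.
Low-Income Housing Credit: $144,600 is at or above $138,900, so the credit is $0.
Student Loan Interest Credit: income exceeds $48,000 by $96,600 → 97 increments × $28 = $2,716 ≥ base, so the credit is $0.
Total: $5 + $0 + $0 = $5.

$5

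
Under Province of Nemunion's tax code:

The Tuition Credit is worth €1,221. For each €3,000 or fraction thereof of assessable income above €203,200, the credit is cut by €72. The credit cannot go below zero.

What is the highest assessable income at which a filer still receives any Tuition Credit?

After 16 increments the reduction is 16 × €72 = €1,152, leaving €69; one more increment wipes it out. Increment 16 ends at excess 16 × €3,000 = €48,000, so the highest qualifying income is €203,200 + €48,000 = €251,200.

€251,200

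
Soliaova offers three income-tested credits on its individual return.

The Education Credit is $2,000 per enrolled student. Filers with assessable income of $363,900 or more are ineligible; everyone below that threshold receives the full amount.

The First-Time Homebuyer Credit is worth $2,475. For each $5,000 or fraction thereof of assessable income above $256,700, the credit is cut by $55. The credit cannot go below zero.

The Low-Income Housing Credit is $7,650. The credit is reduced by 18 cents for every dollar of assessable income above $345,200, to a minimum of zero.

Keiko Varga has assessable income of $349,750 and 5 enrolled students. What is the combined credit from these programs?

Education Credit: base = 5 × $2,000 = $10,000. $349,750 is below the $363,900 cutoff, so the full $10,000 applies.
First-Time Homebuyer Credit: income exceeds $256,700 by $93,050, which is 19 full-or-partial $5,000 increments; reduction = 19 × $55 = $1,045, leaving $1,430.
Low-Income Housing Credit: 18% of the $4,550 excess over $345,200 is $819; credit = $7,650 − $819 = $6,831.
Total: $10,000 + $1,430 + $6,831 = $18,261.

$18,261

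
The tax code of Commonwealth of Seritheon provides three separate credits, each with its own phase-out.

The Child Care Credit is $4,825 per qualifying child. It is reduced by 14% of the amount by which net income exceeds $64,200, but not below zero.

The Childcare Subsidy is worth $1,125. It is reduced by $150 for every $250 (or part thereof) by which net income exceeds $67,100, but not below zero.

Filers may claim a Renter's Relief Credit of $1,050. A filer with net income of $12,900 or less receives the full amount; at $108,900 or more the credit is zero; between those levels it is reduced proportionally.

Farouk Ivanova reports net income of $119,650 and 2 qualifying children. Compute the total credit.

$1,887

Child Care Credit: base = 2 × $4,825 = $9,650. 14% of the $55,450 excess over $64,200 is $7,763; credit = $9,650 − $7,763 = $1,887.
Childcare Subsidy: income exceeds $67,100 by $52,550 → 211 increments × $150 = $31,650 ≥ base, so the credit is $0.
Renter's Relief Credit: $119,650 is at or above $108,900, so the credit is $0.
Total: $1,887 + $0 + $0 = $1,887.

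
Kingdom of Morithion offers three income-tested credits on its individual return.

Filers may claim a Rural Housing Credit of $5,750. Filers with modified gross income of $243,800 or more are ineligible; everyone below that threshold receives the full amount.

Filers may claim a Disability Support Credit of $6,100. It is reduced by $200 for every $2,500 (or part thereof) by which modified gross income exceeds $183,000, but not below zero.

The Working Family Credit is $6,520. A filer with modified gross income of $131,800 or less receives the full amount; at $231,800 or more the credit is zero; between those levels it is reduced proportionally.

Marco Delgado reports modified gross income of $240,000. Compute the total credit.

$7,250

Rural Housing Credit: $240,000 is below the $243,800 cutoff, so the full $5,750 applies.
Disability Support Credit: income exceeds $183,000 by $57,000, which is 23 full-or-partial $2,500 increments; reduction = 23 × $200 = $4,600, leaving $1,500.
Working Family Credit: $240,000 is at or above $231,800, so the credit is $0.
Total: $5,750 + $1,500 + $0 = $7,250.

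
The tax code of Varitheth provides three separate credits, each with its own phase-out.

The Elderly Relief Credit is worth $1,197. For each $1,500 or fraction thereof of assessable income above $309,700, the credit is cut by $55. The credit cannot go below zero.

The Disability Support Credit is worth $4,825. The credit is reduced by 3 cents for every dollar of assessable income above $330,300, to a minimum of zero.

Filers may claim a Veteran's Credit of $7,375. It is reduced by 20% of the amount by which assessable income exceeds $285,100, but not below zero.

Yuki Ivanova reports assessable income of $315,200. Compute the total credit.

$7,157

Elderly Relief Credit: income exceeds $309,700 by $5,500, which is 4 full-or-partial $1,500 increments; reduction = 4 × $55 = $220, leaving $977.
Disability Support Credit: $315,200 is at or below the $330,300 threshold, so the full $4,825 applies.
Veteran's Credit: 20% of the $30,100 excess over $285,100 is $6,020; credit = $7,375 − $6,020 = $1,355.
Total: $977 + $4,825 + $1,355 = $7,157.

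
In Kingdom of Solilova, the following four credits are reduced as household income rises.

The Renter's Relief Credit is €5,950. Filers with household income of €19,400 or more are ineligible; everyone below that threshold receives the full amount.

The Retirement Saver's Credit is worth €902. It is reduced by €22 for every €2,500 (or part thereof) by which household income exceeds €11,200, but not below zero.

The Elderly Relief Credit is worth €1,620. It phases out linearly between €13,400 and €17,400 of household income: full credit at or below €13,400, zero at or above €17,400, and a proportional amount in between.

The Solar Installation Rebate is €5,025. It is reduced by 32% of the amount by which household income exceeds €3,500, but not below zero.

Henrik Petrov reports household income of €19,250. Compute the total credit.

€6,764

Renter's Relief Credit: €19,250 is below the €19,400 cutoff, so the full €5,950 applies.
Retirement Saver's Credit: income exceeds €11,200 by €8,050, which is 4 full-or-partial €2,500 increments; reduction = 4 × €22 = €88, leaving €814.
Elderly Relief Credit: €19,250 is at or above €17,400, so the credit is €0.
Solar Installation Rebate: 32% of the €15,750 excess over €3,500 is €5,040 ≥ base, so the credit is €0.
Total: €5,950 + €814 + €0 + €0 = €6,764.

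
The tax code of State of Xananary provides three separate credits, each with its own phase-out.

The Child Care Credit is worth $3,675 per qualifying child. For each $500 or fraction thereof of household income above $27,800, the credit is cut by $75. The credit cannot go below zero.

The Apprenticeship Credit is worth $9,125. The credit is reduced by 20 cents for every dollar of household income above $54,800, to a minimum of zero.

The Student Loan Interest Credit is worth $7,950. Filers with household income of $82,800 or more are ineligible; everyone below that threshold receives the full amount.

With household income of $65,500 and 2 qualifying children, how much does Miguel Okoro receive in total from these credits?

$16,585

Child Care Credit: base = 2 × $3,675 = $7,350. income exceeds $27,800 by $37,700, which is 76 full-or-partial $500 increments; reduction = 76 × $75 = $5,700, leaving $1,650.
Apprenticeship Credit: 20% of the $10,700 excess over $54,800 is $2,140; credit = $9,125 − $2,140 = $6,985.
Student Loan Interest Credit: $65,500 is below the $82,800 cutoff, so the full $7,950 applies.
Total: $1,650 + $6,985 + $7,950 = $16,585.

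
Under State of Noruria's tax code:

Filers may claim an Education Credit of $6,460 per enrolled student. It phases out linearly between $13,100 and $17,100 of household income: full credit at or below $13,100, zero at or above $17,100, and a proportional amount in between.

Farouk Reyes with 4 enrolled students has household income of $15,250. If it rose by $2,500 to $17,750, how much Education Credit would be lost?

$11,951

At $15,250 — base = 4 × $6,460 = $25,840. $15,250 is $2,150 into a $4,000 phase-out range, leaving 1,850/4,000 of the credit: $25,840 × 1,850/4,000 = $11,951.
At $17,750 — base = 4 × $6,460 = $25,840. $17,750 is at or above $17,100, so the credit is $0.
Lost: $11,951 − $0 = $11,951.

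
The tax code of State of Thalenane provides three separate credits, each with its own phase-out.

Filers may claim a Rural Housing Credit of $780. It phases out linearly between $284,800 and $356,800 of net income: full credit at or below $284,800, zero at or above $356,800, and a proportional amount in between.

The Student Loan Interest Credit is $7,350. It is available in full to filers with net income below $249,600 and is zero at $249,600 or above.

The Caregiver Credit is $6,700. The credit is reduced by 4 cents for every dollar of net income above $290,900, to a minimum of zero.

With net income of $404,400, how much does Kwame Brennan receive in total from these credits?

Rural Housing Credit: $404,400 is at or above $356,800, so the credit is $0.
Student Loan Interest Credit: $404,400 meets or exceeds the $249,600 cutoff, so the credit is $0.
Caregiver Credit: 4% of the $113,500 excess over $290,900 is $4,540; credit = $6,700 − $4,540 = $2,160.
Total: $0 + $0 + $2,160 = $2,160.

$2,160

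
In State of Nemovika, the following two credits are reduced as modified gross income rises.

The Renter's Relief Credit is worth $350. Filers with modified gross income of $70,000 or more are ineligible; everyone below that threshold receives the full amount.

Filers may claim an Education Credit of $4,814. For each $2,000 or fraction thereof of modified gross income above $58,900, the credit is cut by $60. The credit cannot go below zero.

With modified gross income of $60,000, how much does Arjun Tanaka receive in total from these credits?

$5,104

Renter's Relief Credit: $60,000 is below the $70,000 cutoff, so the full $350 applies.
Education Credit: income exceeds $58,900 by $1,100, which is 1 full-or-partial $2,000 increment; reduction = 1 × $60 = $60, leaving $4,754.
Total: $350 + $4,754 = $5,104.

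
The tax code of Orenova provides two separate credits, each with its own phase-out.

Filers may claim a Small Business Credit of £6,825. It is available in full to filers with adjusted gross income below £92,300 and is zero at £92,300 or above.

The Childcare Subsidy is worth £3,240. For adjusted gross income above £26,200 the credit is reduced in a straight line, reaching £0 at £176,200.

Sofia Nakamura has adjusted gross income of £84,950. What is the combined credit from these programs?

Small Business Credit: £84,950 is below the £92,300 cutoff, so the full £6,825 applies.
Childcare Subsidy: £84,950 is £58,750 into a £150,000 phase-out range, leaving 91,250/150,000 of the credit: £3,240 × 91,250/150,000 = £1,971.
Total: £6,825 + £1,971 = £8,796.

£8,796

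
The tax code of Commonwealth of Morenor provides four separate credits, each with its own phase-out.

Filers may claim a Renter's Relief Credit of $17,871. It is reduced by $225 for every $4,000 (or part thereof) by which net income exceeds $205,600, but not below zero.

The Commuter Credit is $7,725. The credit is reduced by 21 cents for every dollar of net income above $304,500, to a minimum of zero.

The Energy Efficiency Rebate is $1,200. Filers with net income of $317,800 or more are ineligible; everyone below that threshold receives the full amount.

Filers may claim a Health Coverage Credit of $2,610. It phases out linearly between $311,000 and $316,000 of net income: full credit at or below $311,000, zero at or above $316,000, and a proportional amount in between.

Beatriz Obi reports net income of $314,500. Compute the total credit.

Renter's Relief Credit: income exceeds $205,600 by $108,900, which is 28 full-or-partial $4,000 increments; reduction = 28 × $225 = $6,300, leaving $11,571.
Commuter Credit: 21% of the $10,000 excess over $304,500 is $2,100; credit = $7,725 − $2,100 = $5,625.
Energy Efficiency Rebate: $314,500 is below the $317,800 cutoff, so the full $1,200 applies.
Health Coverage Credit: $314,500 is $3,500 into a $5,000 phase-out range, leaving 1,500/5,000 of the credit: $2,610 × 1,500/5,000 = $783.
Total: $11,571 + $5,625 + $1,200 + $783 = $19,179.

$19,179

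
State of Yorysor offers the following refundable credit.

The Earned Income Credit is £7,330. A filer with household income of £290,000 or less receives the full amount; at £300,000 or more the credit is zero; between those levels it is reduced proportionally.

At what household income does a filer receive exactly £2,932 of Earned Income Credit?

£2,932 is 2,932/7,330 of the full £7,330, so 4,398/7,330 of the £10,000 range has been used: income = £290,000 + £10,000 × 4,398/7,330 = £296,000.

£296,000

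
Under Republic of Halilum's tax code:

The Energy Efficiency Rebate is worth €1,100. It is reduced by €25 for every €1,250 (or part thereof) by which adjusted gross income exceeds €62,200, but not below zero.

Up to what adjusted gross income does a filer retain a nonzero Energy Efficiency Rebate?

€115,950

After 43 increments the reduction is 43 × €25 = €1,075, leaving €25; one more increment wipes it out. Increment 43 ends at excess 43 × €1,250 = €53,750, so the highest qualifying income is €62,200 + €53,750 = €115,950.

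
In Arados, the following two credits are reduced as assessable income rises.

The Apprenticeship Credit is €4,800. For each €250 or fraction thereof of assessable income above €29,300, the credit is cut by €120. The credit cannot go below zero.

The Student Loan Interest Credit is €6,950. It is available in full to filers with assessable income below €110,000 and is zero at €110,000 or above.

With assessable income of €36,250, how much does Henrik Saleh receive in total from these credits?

€8,390

Apprenticeship Credit: income exceeds €29,300 by €6,950, which is 28 full-or-partial €250 increments; reduction = 28 × €120 = €3,360, leaving €1,440.
Student Loan Interest Credit: €36,250 is below the €110,000 cutoff, so the full €6,950 applies.
Total: €1,440 + €6,950 = €8,390.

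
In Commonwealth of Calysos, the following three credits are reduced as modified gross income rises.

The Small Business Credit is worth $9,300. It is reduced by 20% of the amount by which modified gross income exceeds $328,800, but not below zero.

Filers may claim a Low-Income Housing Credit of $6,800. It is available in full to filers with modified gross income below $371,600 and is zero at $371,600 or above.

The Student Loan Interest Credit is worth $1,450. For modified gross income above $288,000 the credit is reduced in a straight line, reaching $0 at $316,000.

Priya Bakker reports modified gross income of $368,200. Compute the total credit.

$8,220

Small Business Credit: 20% of the $39,400 excess over $328,800 is $7,880; credit = $9,300 − $7,880 = $1,420.
Low-Income Housing Credit: $368,200 is below the $371,600 cutoff, so the full $6,800 applies.
Student Loan Interest Credit: $368,200 is at or above $316,000, so the credit is $0.
Total: $1,420 + $6,800 + $0 = $8,220.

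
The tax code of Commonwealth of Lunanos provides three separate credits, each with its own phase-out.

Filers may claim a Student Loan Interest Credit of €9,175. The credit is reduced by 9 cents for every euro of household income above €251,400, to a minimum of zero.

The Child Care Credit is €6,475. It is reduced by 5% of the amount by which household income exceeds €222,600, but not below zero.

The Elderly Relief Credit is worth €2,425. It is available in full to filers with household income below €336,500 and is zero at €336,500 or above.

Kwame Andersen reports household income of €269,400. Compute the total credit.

Student Loan Interest Credit: 9% of the €18,000 excess over €251,400 is €1,620; credit = €9,175 − €1,620 = €7,555.
Child Care Credit: 5% of the €46,800 excess over €222,600 is €2,340; credit = €6,475 − €2,340 = €4,135.
Elderly Relief Credit: €269,400 is below the €336,500 cutoff, so the full €2,425 applies.
Total: €7,555 + €4,135 + €2,425 = €14,115.

€14,115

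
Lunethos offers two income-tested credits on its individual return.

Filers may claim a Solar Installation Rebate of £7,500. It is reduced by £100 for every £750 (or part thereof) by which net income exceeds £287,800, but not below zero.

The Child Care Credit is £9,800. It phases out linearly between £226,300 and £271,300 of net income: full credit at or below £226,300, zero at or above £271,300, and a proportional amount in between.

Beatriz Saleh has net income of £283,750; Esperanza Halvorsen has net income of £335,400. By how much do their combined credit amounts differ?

Beatriz (£283,750): Solar Installation Rebate: £283,750 is at or below the £287,800 threshold, so the full £7,500 applies. Child Care Credit: £283,750 is at or above £271,300, so the credit is £0. total £7,500 + £0 = £7,500
Esperanza (£335,400): Solar Installation Rebate: income exceeds £287,800 by £47,600, which is 64 full-or-partial £750 increments; reduction = 64 × £100 = £6,400, leaving £1,100. Child Care Credit: £335,400 is at or above £271,300, so the credit is £0. total £1,100 + £0 = £1,100
Difference: |£7,500 − £1,100| = £6,400.

£6,400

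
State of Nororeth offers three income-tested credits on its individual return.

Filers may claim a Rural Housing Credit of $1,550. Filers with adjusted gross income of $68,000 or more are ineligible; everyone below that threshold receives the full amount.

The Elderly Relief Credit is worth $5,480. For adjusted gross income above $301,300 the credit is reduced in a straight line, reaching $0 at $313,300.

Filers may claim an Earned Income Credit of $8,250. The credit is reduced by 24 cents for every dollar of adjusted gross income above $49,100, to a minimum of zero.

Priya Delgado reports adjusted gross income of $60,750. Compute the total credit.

$12,484

Rural Housing Credit: $60,750 is below the $68,000 cutoff, so the full $1,550 applies.
Elderly Relief Credit: $60,750 is at or below the $301,300 threshold, so the full $5,480 applies.
Earned Income Credit: 24% of the $11,650 excess over $49,100 is $2,796; credit = $8,250 − $2,796 = $5,454.
Total: $1,550 + $5,480 + $5,454 = $12,484.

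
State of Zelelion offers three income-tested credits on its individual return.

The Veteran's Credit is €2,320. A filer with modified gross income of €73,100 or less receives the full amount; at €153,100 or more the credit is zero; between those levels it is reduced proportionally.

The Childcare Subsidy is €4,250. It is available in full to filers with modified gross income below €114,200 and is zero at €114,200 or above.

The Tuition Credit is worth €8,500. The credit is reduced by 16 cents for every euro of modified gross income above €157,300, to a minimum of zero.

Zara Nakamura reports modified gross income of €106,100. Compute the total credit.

Veteran's Credit: €106,100 is €33,000 into a €80,000 phase-out range, leaving 47,000/80,000 of the credit: €2,320 × 47,000/80,000 = €1,363.
Childcare Subsidy: €106,100 is below the €114,200 cutoff, so the full €4,250 applies.
Tuition Credit: €106,100 is at or below the €157,300 threshold, so the full €8,500 applies.
Total: €1,363 + €4,250 + €8,500 = €14,113.

€14,113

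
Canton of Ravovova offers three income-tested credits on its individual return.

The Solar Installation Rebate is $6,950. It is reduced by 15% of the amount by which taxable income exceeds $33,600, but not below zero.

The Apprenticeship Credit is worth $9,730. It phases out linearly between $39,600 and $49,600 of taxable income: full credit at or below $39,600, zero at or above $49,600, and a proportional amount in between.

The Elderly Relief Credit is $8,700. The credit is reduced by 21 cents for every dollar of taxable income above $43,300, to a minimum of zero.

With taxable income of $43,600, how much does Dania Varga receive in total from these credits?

$19,925

Solar Installation Rebate: 15% of the $10,000 excess over $33,600 is $1,500; credit = $6,950 − $1,500 = $5,450.
Apprenticeship Credit: $43,600 is $4,000 into a $10,000 phase-out range, leaving 6,000/10,000 of the credit: $9,730 × 6,000/10,000 = $5,838.
Elderly Relief Credit: 21% of the $300 excess over $43,300 is $63; credit = $8,700 − $63 = $8,637.
Total: $5,450 + $5,838 + $8,637 = $19,925.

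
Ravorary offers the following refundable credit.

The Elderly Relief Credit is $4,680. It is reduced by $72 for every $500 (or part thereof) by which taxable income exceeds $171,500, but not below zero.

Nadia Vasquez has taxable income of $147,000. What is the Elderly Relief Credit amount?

$4,680

Elderly Relief Credit: $147,000 is at or below the $171,500 threshold, so the full $4,680 applies.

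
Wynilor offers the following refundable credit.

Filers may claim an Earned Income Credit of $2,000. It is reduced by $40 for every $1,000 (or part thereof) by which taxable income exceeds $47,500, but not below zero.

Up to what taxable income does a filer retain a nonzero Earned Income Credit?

$96,500

After 49 increments the reduction is 49 × $40 = $1,960, leaving $40; one more increment wipes it out. Increment 49 ends at excess 49 × $1,000 = $49,000, so the highest qualifying income is $47,500 + $49,000 = $96,500.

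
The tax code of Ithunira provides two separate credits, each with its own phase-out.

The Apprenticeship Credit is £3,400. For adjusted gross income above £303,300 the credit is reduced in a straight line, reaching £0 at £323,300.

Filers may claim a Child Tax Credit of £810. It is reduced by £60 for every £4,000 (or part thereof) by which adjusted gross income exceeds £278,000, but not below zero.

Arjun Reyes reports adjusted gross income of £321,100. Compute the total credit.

£524

Apprenticeship Credit: £321,100 is £17,800 into a £20,000 phase-out range, leaving 2,200/20,000 of the credit: £3,400 × 2,200/20,000 = £374.
Child Tax Credit: income exceeds £278,000 by £43,100, which is 11 full-or-partial £4,000 increments; reduction = 11 × £60 = £660, leaving £150.
Total: £374 + £150 = £524.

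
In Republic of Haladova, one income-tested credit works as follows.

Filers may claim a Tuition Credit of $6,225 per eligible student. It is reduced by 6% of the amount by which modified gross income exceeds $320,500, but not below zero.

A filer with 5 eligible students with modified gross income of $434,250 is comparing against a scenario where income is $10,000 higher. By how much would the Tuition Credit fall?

At $434,250 — base = 5 × $6,225 = $31,125. 6% of the $113,750 excess over $320,500 is $6,825; credit = $31,125 − $6,825 = $24,300.
At $444,250 — base = 5 × $6,225 = $31,125. 6% of the $123,750 excess over $320,500 is $7,425; credit = $31,125 − $7,425 = $23,700.
Lost: $24,300 − $23,700 = $600.

$600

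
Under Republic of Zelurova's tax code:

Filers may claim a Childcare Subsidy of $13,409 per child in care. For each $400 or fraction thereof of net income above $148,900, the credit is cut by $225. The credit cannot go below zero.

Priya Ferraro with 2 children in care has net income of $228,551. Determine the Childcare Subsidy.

Childcare Subsidy: base = 2 × $13,409 = $26,818. income exceeds $148,900 by $79,651 → 200 increments × $225 = $45,000 ≥ base, so the credit is $0.

$0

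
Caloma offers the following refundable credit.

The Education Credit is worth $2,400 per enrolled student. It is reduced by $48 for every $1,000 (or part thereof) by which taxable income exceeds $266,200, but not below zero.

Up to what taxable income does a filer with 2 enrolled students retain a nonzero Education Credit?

$365,200

Full credit = 2 × $2,400 = $4,800.
After 99 increments the reduction is 99 × $48 = $4,752, leaving $48; one more increment wipes it out. Increment 99 ends at excess 99 × $1,000 = $99,000, so the highest qualifying income is $266,200 + $99,000 = $365,200.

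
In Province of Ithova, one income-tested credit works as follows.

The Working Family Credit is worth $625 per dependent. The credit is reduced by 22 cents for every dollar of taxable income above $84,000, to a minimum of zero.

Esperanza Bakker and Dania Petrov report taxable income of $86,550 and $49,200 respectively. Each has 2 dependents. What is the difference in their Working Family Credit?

Esperanza ($86,550): Working Family Credit: base = 2 × $625 = $1,250. 22% of the $2,550 excess over $84,000 is $561; credit = $1,250 − $561 = $689.
Dania ($49,200): Working Family Credit: base = 2 × $625 = $1,250. $49,200 is at or below the $84,000 threshold, so the full $1,250 applies.
Difference: |$689 − $1,250| = $561.

$561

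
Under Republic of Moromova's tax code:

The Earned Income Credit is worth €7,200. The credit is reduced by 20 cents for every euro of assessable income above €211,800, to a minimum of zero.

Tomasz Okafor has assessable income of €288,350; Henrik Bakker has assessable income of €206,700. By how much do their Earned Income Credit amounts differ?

€7,200

Tomasz (€288,350): Earned Income Credit: 20% of the €76,550 excess over €211,800 is €15,310 ≥ base, so the credit is €0.
Henrik (€206,700): Earned Income Credit: €206,700 is at or below the €211,800 threshold, so the full €7,200 applies.
Difference: |€0 − €7,200| = €7,200.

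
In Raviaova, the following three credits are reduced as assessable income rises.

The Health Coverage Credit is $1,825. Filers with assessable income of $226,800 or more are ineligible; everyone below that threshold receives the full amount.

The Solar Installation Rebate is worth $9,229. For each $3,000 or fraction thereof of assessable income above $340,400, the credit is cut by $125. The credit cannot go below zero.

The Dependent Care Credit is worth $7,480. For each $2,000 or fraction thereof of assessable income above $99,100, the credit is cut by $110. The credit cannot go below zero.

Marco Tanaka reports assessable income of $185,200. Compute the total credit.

$13,694

Health Coverage Credit: $185,200 is below the $226,800 cutoff, so the full $1,825 applies.
Solar Installation Rebate: $185,200 is at or below the $340,400 threshold, so the full $9,229 applies.
Dependent Care Credit: income exceeds $99,100 by $86,100, which is 44 full-or-partial $2,000 increments; reduction = 44 × $110 = $4,840, leaving $2,640.
Total: $1,825 + $9,229 + $2,640 = $13,694.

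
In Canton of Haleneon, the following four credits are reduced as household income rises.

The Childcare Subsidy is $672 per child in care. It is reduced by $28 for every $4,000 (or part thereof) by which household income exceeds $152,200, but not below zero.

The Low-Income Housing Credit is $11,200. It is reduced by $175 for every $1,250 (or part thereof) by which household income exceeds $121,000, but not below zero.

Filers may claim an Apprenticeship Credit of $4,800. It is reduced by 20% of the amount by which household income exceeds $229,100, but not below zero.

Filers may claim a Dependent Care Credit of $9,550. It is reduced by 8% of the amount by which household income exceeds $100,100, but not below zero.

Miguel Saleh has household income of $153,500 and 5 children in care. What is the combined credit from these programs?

$20,060

Childcare Subsidy: base = 5 × $672 = $3,360. income exceeds $152,200 by $1,300, which is 1 full-or-partial $4,000 increment; reduction = 1 × $28 = $28, leaving $3,332.
Low-Income Housing Credit: income exceeds $121,000 by $32,500, which is 26 full-or-partial $1,250 increments; reduction = 26 × $175 = $4,550, leaving $6,650.
Apprenticeship Credit: $153,500 is at or below the $229,100 threshold, so the full $4,800 applies.
Dependent Care Credit: 8% of the $53,400 excess over $100,100 is $4,272; credit = $9,550 − $4,272 = $5,278.
Total: $3,332 + $6,650 + $4,800 + $5,278 = $20,060.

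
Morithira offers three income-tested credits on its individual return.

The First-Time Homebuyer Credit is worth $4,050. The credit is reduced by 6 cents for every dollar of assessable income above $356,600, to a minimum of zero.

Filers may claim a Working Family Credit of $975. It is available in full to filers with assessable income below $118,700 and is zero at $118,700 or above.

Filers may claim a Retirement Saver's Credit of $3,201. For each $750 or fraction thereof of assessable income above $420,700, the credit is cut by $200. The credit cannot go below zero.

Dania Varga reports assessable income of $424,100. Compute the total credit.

$2,201

First-Time Homebuyer Credit: 6% of the $67,500 excess over $356,600 is $4,050 ≥ base, so the credit is $0.
Working Family Credit: $424,100 meets or exceeds the $118,700 cutoff, so the credit is $0.
Retirement Saver's Credit: income exceeds $420,700 by $3,400, which is 5 full-or-partial $750 increments; reduction = 5 × $200 = $1,000, leaving $2,201.
Total: $0 + $0 + $2,201 = $2,201.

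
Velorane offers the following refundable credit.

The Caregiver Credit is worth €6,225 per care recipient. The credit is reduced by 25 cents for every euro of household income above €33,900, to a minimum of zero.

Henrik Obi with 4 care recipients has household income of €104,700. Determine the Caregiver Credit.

Caregiver Credit: base = 4 × €6,225 = €24,900. 25% of the €70,800 excess over €33,900 is €17,700; credit = €24,900 − €17,700 = €7,200.

€7,200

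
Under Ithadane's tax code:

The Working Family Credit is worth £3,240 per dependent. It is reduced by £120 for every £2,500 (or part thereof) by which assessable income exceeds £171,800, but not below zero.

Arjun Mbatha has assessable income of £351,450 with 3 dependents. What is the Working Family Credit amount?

£1,080

Working Family Credit: base = 3 × £3,240 = £9,720. income exceeds £171,800 by £179,650, which is 72 full-or-partial £2,500 increments; reduction = 72 × £120 = £8,640, leaving £1,080.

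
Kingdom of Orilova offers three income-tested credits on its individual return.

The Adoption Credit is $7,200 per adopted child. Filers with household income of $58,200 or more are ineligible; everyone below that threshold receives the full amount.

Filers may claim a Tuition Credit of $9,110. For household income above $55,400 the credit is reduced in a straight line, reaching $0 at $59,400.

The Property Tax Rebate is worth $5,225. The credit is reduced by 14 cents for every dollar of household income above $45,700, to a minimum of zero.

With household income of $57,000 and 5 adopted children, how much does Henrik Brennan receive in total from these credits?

$45,109

Adoption Credit: base = 5 × $7,200 = $36,000. $57,000 is below the $58,200 cutoff, so the full $36,000 applies.
Tuition Credit: $57,000 is $1,600 into a $4,000 phase-out range, leaving 2,400/4,000 of the credit: $9,110 × 2,400/4,000 = $5,466.
Property Tax Rebate: 14% of the $11,300 excess over $45,700 is $1,582; credit = $5,225 − $1,582 = $3,643.
Total: $36,000 + $5,466 + $3,643 = $45,109.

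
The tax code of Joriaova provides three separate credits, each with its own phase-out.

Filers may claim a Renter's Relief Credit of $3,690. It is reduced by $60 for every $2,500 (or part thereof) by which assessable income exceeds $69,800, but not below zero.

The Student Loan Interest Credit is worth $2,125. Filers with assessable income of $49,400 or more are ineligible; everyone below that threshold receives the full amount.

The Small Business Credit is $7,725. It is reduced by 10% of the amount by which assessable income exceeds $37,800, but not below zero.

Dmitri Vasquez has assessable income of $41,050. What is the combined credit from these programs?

Renter's Relief Credit: $41,050 is at or below the $69,800 threshold, so the full $3,690 applies.
Student Loan Interest Credit: $41,050 is below the $49,400 cutoff, so the full $2,125 applies.
Small Business Credit: 10% of the $3,250 excess over $37,800 is $325; credit = $7,725 − $325 = $7,400.
Total: $3,690 + $2,125 + $7,400 = $13,215.

$13,215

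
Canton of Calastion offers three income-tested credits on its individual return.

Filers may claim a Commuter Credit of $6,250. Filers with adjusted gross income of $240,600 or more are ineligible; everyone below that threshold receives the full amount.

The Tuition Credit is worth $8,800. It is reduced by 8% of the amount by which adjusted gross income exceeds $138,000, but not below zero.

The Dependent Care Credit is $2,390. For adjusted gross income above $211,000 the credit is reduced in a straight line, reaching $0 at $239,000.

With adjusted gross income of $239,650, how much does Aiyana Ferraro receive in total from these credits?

$6,918

Commuter Credit: $239,650 is below the $240,600 cutoff, so the full $6,250 applies.
Tuition Credit: 8% of the $101,650 excess over $138,000 is $8,132; credit = $8,800 − $8,132 = $668.
Dependent Care Credit: $239,650 is at or above $239,000, so the credit is $0.
Total: $6,250 + $668 + $0 = $6,918.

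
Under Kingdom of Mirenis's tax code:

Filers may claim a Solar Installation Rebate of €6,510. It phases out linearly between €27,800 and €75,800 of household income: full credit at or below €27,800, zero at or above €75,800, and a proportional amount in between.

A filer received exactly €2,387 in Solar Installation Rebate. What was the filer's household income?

€58,200

€2,387 is 2,387/6,510 of the full €6,510, so 4,123/6,510 of the €48,000 range has been used: income = €27,800 + €48,000 × 4,123/6,510 = €58,200.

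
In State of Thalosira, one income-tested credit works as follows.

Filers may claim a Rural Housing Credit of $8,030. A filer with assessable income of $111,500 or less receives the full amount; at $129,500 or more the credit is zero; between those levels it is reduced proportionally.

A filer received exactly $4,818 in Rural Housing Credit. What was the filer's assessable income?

$118,700

$4,818 is 4,818/8,030 of the full $8,030, so 3,212/8,030 of the $18,000 range has been used: income = $111,500 + $18,000 × 3,212/8,030 = $118,700.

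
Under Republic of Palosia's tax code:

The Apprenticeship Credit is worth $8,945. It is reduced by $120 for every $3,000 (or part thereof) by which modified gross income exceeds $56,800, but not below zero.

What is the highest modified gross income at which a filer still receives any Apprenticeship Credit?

After 74 increments the reduction is 74 × $120 = $8,880, leaving $65; one more increment wipes it out. Increment 74 ends at excess 74 × $3,000 = $222,000, so the highest qualifying income is $56,800 + $222,000 = $278,800.

$278,800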